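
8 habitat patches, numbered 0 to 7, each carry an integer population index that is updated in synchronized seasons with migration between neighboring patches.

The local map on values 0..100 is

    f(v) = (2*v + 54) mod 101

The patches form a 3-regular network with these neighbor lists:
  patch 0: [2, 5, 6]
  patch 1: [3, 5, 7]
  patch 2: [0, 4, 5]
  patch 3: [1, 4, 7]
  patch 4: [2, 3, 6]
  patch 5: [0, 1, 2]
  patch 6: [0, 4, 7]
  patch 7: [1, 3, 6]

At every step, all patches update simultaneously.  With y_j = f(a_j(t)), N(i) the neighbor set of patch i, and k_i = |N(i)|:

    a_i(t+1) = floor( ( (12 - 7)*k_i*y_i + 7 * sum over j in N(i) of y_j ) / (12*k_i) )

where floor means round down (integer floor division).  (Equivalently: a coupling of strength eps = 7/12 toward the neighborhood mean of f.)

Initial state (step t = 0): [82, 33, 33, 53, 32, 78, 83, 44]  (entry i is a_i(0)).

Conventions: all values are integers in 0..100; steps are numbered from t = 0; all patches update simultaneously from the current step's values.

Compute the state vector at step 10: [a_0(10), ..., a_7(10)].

Answer: [52, 67, 45, 68, 58, 58, 70, 77]

Derivation:
t=0: [82, 33, 33, 53, 32, 78, 83, 44]
t=1: [15, 28, 15, 39, 25, 13, 21, 35]
t=2: [85, 29, 67, 19, 42, 67, 61, 36]
t=3: [57, 44, 64, 52, 64, 59, 47, 45]
t=4: [66, 50, 76, 55, 69, 66, 56, 46]
t=5: [65, 59, 52, 63, 63, 63, 70, 53]
t=6: [79, 71, 70, 73, 77, 73, 81, 71]
t=7: [44, 96, 61, 79, 42, 79, 27, 80]
t=8: [34, 24, 48, 22, 33, 35, 20, 16]
t=9: [41, 40, 32, 61, 54, 23, 63, 73]
t=10: [52, 67, 45, 68, 58, 58, 70, 77]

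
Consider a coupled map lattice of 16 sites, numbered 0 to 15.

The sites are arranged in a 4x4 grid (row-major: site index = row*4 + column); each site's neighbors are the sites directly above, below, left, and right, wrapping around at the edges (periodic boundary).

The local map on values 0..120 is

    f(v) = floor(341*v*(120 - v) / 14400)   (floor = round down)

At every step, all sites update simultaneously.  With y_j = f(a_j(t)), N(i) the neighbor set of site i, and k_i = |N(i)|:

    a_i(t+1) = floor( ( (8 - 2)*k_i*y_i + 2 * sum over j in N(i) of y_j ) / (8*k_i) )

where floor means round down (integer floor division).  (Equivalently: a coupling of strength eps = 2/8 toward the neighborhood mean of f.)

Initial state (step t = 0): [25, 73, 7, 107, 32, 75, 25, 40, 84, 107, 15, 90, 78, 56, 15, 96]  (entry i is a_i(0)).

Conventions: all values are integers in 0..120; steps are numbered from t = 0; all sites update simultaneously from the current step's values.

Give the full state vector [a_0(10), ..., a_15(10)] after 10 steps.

Simulating step by step:
t=0: [25, 73, 7, 107, 32, 75, 25, 40, 84, 107, 15, 90, 78, 56, 15, 96]
t=1: [58, 75, 26, 36, 67, 73, 55, 69, 68, 40, 39, 62, 74, 77, 39, 53]
t=2: [83, 78, 62, 72, 83, 80, 81, 82, 82, 76, 75, 84, 80, 77, 73, 82]
t=3: [73, 77, 83, 79, 72, 75, 75, 73, 73, 78, 78, 71, 74, 78, 80, 74]
t=4: [80, 77, 73, 76, 80, 78, 78, 80, 80, 77, 77, 81, 79, 77, 75, 79]
t=5: [75, 77, 80, 78, 75, 77, 77, 75, 75, 77, 77, 74, 76, 77, 78, 76]
t=6: [78, 77, 75, 77, 78, 78, 77, 78, 79, 78, 78, 79, 78, 78, 77, 78]
t=7: [77, 77, 78, 77, 76, 77, 77, 77, 76, 76, 77, 76, 76, 77, 77, 77]
t=8: [78, 77, 77, 77, 78, 78, 77, 78, 79, 78, 78, 78, 78, 78, 77, 78]
t=9: [77, 77, 78, 77, 76, 77, 77, 77, 76, 76, 77, 76, 76, 77, 77, 77]
t=10: [78, 77, 77, 77, 78, 78, 77, 78, 79, 78, 78, 78, 78, 78, 77, 78]

Answer: [78, 77, 77, 77, 78, 78, 77, 78, 79, 78, 78, 78, 78, 78, 77, 78]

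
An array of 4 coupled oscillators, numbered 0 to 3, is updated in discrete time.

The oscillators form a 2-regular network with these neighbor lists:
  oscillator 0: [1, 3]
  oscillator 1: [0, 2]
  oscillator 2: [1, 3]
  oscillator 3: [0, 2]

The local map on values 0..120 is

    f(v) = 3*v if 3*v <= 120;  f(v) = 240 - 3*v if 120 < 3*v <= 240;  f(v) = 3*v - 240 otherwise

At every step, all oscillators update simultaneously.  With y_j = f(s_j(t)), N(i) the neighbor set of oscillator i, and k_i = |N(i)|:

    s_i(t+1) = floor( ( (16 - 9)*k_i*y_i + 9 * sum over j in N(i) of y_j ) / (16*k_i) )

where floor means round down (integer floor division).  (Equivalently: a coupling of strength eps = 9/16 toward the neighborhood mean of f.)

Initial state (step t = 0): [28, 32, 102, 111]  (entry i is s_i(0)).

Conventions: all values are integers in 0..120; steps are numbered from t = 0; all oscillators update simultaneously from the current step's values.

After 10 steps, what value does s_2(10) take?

Simulating step by step:
t=0: [28, 32, 102, 111]
t=1: [89, 84, 82, 82]
t=2: [16, 14, 7, 11]
t=3: [42, 37, 30, 33]
t=4: [108, 105, 98, 100]
t=5: [74, 71, 61, 65]
t=6: [28, 32, 45, 40]
t=7: [97, 95, 106, 105]
t=8: [56, 55, 67, 69]
t=9: [61, 64, 47, 45]
t=10: [67, 64, 86, 89]

Answer: s_2(10) = 86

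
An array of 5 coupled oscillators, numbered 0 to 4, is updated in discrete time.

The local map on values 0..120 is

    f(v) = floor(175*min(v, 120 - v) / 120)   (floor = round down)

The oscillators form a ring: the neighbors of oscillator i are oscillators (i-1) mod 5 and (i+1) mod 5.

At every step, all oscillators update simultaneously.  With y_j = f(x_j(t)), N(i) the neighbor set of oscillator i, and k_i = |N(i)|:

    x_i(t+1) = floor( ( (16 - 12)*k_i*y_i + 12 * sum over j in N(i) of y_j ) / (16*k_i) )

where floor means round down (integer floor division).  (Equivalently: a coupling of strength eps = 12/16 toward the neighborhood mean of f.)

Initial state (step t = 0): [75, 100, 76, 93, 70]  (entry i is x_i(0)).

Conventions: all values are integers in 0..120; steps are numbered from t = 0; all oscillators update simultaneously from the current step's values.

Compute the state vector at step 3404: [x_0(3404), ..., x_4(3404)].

Simulating step by step:
t=0: [75, 100, 76, 93, 70]
t=1: [54, 55, 41, 60, 57]
t=2: [80, 71, 77, 75, 82]
t=3: [61, 62, 66, 60, 59]
t=4: [85, 82, 83, 83, 86]
t=5: [51, 52, 53, 51, 51]
t=6: [74, 75, 75, 75, 74]
t=7: [66, 65, 65, 65, 66]
t=8: [78, 79, 80, 79, 78]
t=9: [60, 59, 58, 59, 60]
t=10: [86, 85, 85, 85, 86]
t=11: [49, 50, 51, 50, 49]
t=12: [71, 72, 72, 72, 71]
t=13: [70, 70, 70, 70, 70]
t=14: [72, 72, 72, 72, 72]
t=15: [70, 70, 70, 70, 70]

Answer: [72, 72, 72, 72, 72]
Key observation: The state at step 13, [70, 70, 70, 70, 70], reappears at step 15: the system is in a cycle of period 2 from step 13 on.  Therefore the state at step 3404 equals the state at step 13 + ((3404 - 13) mod 2) = 14, which is [72, 72, 72, 72, 72].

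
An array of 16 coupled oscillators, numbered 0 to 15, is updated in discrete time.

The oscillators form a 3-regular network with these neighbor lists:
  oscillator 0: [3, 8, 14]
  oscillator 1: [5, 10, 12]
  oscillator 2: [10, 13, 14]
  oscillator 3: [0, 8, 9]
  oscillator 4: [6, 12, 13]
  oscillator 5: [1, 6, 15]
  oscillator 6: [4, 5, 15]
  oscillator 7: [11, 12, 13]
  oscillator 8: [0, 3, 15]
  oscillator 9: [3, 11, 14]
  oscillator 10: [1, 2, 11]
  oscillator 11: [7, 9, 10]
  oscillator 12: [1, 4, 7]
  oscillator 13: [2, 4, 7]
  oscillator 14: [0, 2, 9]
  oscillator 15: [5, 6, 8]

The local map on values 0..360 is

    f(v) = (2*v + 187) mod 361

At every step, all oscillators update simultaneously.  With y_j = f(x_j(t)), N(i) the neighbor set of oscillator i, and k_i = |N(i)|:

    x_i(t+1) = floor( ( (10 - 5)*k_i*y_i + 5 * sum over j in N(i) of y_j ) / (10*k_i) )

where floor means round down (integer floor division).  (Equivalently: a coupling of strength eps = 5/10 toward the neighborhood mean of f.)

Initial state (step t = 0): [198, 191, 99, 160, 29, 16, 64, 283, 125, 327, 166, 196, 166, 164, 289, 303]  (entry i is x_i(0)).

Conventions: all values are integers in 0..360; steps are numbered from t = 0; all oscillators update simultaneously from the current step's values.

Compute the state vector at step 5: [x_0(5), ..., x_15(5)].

Answer: [169, 306, 135, 143, 301, 309, 254, 275, 216, 234, 155, 182, 333, 255, 229, 290]

Derivation:
t=0: [198, 191, 99, 160, 29, 16, 64, 283, 125, 327, 166, 196, 166, 164, 289, 303]
t=1: [155, 193, 71, 142, 227, 208, 246, 103, 111, 127, 154, 160, 159, 127, 82, 137]
t=2: [152, 192, 258, 99, 230, 226, 262, 77, 81, 141, 181, 114, 159, 146, 266, 151]
t=3: [186, 206, 281, 109, 245, 253, 290, 223, 221, 126, 195, 133, 211, 220, 275, 226]
t=4: [153, 251, 96, 112, 251, 259, 176, 237, 220, 64, 167, 140, 261, 235, 58, 246]
t=5: [169, 306, 135, 143, 301, 309, 254, 275, 216, 234, 155, 182, 333, 255, 229, 290]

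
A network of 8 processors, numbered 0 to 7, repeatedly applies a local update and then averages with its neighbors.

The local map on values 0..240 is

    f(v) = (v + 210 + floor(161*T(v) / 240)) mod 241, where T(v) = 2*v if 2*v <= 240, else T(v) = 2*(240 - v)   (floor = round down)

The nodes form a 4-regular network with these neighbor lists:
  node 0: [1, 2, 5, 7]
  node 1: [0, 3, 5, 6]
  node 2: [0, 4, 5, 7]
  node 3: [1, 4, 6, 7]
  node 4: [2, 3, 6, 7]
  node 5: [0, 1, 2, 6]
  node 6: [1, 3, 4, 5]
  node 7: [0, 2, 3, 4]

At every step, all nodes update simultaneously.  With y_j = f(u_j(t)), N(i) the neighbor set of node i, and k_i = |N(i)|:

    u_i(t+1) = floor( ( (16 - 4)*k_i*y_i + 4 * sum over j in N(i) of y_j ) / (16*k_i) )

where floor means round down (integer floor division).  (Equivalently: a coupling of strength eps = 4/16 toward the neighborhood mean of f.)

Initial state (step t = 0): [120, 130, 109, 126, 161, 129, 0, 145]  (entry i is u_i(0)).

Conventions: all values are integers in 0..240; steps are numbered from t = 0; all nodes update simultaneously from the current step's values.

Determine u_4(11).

Simulating step by step:
t=0: [120, 130, 109, 126, 161, 129, 0, 145]
t=1: [21, 18, 183, 32, 203, 31, 173, 29]
t=2: [33, 29, 190, 63, 199, 61, 193, 58]
t=3: [64, 58, 199, 123, 209, 116, 199, 116]
t=4: [138, 114, 218, 54, 207, 221, 202, 215]
t=5: [56, 209, 202, 127, 211, 203, 213, 196]
t=6: [130, 198, 213, 59, 205, 213, 205, 202]
t=7: [58, 201, 205, 135, 212, 205, 213, 200]
t=8: [133, 200, 212, 57, 204, 212, 204, 200]
t=9: [58, 200, 205, 131, 213, 205, 213, 200]
t=10: [133, 200, 212, 58, 205, 212, 205, 200]
t=11: [58, 200, 205, 133, 212, 205, 212, 200]

Answer: u_4(11) = 212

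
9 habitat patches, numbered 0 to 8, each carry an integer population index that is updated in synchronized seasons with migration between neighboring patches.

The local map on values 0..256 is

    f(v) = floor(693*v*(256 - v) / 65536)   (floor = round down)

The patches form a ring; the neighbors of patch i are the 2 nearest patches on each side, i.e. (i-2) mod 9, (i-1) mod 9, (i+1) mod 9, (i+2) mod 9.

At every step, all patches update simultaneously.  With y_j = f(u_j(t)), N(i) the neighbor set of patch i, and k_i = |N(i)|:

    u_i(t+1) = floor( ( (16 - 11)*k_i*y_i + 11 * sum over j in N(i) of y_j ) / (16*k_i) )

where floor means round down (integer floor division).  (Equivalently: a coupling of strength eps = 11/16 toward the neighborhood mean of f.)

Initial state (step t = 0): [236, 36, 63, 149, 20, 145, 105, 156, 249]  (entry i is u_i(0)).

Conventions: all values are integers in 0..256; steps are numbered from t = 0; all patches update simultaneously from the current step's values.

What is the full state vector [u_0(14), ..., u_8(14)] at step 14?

Simulating step by step:
t=0: [236, 36, 63, 149, 20, 145, 105, 156, 249]
t=1: [82, 88, 99, 126, 124, 147, 121, 120, 85]
t=2: [157, 158, 163, 167, 170, 171, 168, 164, 159]
t=3: [162, 161, 159, 157, 155, 155, 156, 159, 161]
t=4: [161, 161, 162, 163, 164, 164, 163, 162, 161]
t=5: [161, 160, 160, 160, 159, 159, 160, 160, 160]
t=6: [161, 161, 162, 162, 162, 162, 162, 162, 161]
t=7: [161, 161, 161, 161, 161, 161, 161, 161, 161]
t=8: [161, 161, 161, 161, 161, 161, 161, 161, 161]
t=9: [161, 161, 161, 161, 161, 161, 161, 161, 161]
t=10: [161, 161, 161, 161, 161, 161, 161, 161, 161]
t=11: [161, 161, 161, 161, 161, 161, 161, 161, 161]
t=12: [161, 161, 161, 161, 161, 161, 161, 161, 161]
t=13: [161, 161, 161, 161, 161, 161, 161, 161, 161]
t=14: [161, 161, 161, 161, 161, 161, 161, 161, 161]

Answer: [161, 161, 161, 161, 161, 161, 161, 161, 161]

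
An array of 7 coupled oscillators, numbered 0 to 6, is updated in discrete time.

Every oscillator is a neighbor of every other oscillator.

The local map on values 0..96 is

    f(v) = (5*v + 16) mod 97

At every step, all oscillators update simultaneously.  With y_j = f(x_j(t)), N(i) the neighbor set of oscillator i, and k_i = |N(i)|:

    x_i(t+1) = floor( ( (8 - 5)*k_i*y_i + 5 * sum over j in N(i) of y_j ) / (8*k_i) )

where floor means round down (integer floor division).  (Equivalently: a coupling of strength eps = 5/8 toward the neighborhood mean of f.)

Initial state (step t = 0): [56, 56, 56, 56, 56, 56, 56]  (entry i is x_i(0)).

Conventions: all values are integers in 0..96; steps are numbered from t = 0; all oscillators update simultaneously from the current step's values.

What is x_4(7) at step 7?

Simulating step by step:
t=0: [56, 56, 56, 56, 56, 56, 56]
t=1: [5, 5, 5, 5, 5, 5, 5]
t=2: [41, 41, 41, 41, 41, 41, 41]
t=3: [27, 27, 27, 27, 27, 27, 27]
t=4: [54, 54, 54, 54, 54, 54, 54]
t=5: [92, 92, 92, 92, 92, 92, 92]
t=6: [88, 88, 88, 88, 88, 88, 88]
t=7: [68, 68, 68, 68, 68, 68, 68]

Answer: x_4(7) = 68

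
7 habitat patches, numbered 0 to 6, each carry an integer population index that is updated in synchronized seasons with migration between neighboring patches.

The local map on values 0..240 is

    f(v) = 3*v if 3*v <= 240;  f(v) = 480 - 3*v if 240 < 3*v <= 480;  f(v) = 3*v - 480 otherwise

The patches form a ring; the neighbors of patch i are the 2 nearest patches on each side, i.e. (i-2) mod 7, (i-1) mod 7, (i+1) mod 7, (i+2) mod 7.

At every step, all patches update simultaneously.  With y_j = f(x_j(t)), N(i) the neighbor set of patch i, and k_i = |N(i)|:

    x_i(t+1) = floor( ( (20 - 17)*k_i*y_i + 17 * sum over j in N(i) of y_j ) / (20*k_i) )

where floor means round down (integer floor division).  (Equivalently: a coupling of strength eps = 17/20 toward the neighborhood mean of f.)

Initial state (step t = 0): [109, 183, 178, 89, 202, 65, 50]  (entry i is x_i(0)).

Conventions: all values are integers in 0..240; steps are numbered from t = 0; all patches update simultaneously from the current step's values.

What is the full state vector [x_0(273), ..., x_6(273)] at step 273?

Simulating step by step:
t=0: [109, 183, 178, 89, 202, 65, 50]
t=1: [122, 131, 127, 126, 148, 165, 137]
t=2: [74, 94, 86, 65, 65, 70, 63]
t=3: [207, 205, 205, 204, 202, 201, 203]
t=4: [132, 134, 133, 130, 129, 130, 130]
t=5: [84, 85, 85, 86, 88, 89, 86]
t=6: [222, 224, 223, 220, 219, 220, 220]
t=7: [185, 184, 184, 183, 181, 180, 183]
t=8: [69, 71, 70, 67, 66, 67, 67]
t=9: [206, 205, 205, 204, 202, 201, 204]
t=10: [132, 134, 133, 130, 129, 130, 130]

Answer: [206, 205, 205, 204, 202, 201, 204]
Key observation: The state at step 4, [132, 134, 133, 130, 129, 130, 130], reappears at step 10: the system is in a cycle of period 6 from step 4 on.  Therefore the state at step 273 equals the state at step 4 + ((273 - 4) mod 6) = 9, which is [206, 205, 205, 204, 202, 201, 204].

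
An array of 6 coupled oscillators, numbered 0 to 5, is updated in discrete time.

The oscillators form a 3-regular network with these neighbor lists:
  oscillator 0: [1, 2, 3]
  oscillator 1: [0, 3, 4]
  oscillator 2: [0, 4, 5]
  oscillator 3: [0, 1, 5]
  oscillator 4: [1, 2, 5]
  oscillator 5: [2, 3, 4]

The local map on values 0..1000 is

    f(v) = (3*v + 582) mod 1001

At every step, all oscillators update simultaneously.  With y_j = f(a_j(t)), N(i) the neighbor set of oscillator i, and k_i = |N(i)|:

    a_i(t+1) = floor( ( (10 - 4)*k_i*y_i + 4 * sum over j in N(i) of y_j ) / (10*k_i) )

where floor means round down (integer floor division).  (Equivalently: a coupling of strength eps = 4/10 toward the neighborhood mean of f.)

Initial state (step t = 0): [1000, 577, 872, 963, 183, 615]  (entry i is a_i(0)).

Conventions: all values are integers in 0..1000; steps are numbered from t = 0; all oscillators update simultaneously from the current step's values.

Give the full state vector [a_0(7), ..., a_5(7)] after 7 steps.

Simulating step by step:
t=0: [1000, 577, 872, 963, 183, 615]
t=1: [477, 343, 268, 456, 202, 360]
t=2: [265, 518, 345, 740, 333, 599]
t=3: [432, 314, 547, 598, 498, 492]
t=4: [675, 490, 266, 418, 151, 122]
t=5: [531, 226, 439, 714, 204, 735]
t=6: [354, 300, 692, 595, 374, 712]
t=7: [586, 516, 668, 464, 668, 659]

Answer: [586, 516, 668, 464, 668, 659]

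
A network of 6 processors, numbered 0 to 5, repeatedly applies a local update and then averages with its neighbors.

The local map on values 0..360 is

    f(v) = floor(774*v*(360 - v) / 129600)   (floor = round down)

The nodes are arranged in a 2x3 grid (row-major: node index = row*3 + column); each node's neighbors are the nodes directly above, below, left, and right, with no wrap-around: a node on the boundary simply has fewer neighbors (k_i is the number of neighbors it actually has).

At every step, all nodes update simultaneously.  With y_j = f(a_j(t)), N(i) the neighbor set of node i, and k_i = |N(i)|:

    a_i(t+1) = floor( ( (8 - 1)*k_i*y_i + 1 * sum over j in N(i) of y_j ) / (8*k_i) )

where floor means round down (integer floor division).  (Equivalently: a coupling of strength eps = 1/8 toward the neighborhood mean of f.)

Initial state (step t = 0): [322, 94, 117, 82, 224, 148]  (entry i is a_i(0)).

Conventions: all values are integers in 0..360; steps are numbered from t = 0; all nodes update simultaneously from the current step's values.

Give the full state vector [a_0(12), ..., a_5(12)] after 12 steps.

Answer: [192, 192, 192, 192, 192, 192]

Derivation:
t=0: [322, 94, 117, 82, 224, 148]
t=1: [81, 148, 168, 134, 178, 185]
t=2: [140, 185, 191, 177, 192, 192]
t=3: [184, 192, 192, 192, 192, 192]
t=4: [192, 192, 192, 192, 192, 192]
t=5: [192, 192, 192, 192, 192, 192]
t=6: [192, 192, 192, 192, 192, 192]
t=7: [192, 192, 192, 192, 192, 192]
t=8: [192, 192, 192, 192, 192, 192]
t=9: [192, 192, 192, 192, 192, 192]
t=10: [192, 192, 192, 192, 192, 192]
t=11: [192, 192, 192, 192, 192, 192]
t=12: [192, 192, 192, 192, 192, 192]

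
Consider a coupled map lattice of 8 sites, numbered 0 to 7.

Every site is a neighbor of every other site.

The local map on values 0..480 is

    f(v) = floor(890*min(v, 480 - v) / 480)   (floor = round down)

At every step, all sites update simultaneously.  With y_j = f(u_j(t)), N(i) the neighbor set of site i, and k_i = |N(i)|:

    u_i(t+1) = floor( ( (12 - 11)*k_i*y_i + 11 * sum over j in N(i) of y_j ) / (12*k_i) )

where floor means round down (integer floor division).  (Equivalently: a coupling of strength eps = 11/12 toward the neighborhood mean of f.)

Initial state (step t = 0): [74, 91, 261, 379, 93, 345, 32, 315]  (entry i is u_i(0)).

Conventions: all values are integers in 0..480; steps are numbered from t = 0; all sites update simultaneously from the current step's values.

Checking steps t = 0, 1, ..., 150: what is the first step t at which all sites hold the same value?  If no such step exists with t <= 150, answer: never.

Answer: never
Key observation: The state at step 4 reappears at step 5 — the system is in a cycle of period 1 from step 4 on.  No step 0..5 is synchronized, and the cycle repeats forever, so no step up to 150 (or ever) has all sites equal.

Derivation:
t=0: [74, 91, 261, 379, 93, 345, 32, 315]  (not all equal)
t=1: [214, 212, 201, 211, 212, 208, 217, 206]  (not all equal)
t=2: [388, 388, 389, 389, 388, 389, 388, 389]  (not all equal)
t=3: [168, 168, 169, 169, 168, 169, 168, 169]  (not all equal)
t=4: [312, 312, 311, 311, 312, 311, 312, 311]  (not all equal)
t=5: [312, 312, 311, 311, 312, 311, 312, 311]  (not all equal)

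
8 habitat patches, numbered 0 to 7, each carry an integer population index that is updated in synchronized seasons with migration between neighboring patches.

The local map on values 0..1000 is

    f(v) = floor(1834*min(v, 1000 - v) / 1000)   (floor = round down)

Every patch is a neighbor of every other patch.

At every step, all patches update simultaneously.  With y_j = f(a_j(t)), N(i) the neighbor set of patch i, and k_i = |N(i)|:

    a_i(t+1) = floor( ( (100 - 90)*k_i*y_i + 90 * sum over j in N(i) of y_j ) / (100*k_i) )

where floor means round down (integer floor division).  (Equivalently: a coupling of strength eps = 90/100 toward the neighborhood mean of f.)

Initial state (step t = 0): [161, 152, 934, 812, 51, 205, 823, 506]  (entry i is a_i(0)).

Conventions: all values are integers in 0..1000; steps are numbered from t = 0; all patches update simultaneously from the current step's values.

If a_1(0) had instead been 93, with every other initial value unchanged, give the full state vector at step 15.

Simulating step by step:
t=0: [161, 93, 934, 812, 51, 205, 823, 506]
t=1: [329, 332, 334, 327, 335, 327, 328, 311]
t=2: [600, 600, 600, 600, 600, 600, 600, 601]
t=3: [732, 732, 732, 732, 732, 732, 732, 732]
t=4: [491, 491, 491, 491, 491, 491, 491, 491]
t=5: [900, 900, 900, 900, 900, 900, 900, 900]
t=6: [183, 183, 183, 183, 183, 183, 183, 183]
t=7: [335, 335, 335, 335, 335, 335, 335, 335]
t=8: [614, 614, 614, 614, 614, 614, 614, 614]
t=9: [707, 707, 707, 707, 707, 707, 707, 707]
t=10: [537, 537, 537, 537, 537, 537, 537, 537]
t=11: [849, 849, 849, 849, 849, 849, 849, 849]
t=12: [276, 276, 276, 276, 276, 276, 276, 276]
t=13: [506, 506, 506, 506, 506, 506, 506, 506]
t=14: [905, 905, 905, 905, 905, 905, 905, 905]
t=15: [174, 174, 174, 174, 174, 174, 174, 174]

Answer: [174, 174, 174, 174, 174, 174, 174, 174]
Key observation: This trace re-runs the system from the modified initial state.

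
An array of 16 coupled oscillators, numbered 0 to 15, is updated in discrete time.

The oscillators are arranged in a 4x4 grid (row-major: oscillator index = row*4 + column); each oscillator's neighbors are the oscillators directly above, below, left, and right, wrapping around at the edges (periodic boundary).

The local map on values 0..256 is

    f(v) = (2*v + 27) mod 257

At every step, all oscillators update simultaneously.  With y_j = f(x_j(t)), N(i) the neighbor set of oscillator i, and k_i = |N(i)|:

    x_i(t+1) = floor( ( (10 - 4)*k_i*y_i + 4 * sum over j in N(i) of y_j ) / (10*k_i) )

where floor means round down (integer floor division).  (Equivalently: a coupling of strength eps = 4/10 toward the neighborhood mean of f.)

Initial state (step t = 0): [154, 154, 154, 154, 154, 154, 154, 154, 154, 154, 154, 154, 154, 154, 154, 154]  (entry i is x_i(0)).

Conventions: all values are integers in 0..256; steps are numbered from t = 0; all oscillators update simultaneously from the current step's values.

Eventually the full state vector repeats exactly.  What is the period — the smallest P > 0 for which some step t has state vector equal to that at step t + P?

Simulating step by step:
t=0: [154, 154, 154, 154, 154, 154, 154, 154, 154, 154, 154, 154, 154, 154, 154, 154]
t=1: [78, 78, 78, 78, 78, 78, 78, 78, 78, 78, 78, 78, 78, 78, 78, 78]
t=2: [183, 183, 183, 183, 183, 183, 183, 183, 183, 183, 183, 183, 183, 183, 183, 183]
t=3: [136, 136, 136, 136, 136, 136, 136, 136, 136, 136, 136, 136, 136, 136, 136, 136]
t=4: [42, 42, 42, 42, 42, 42, 42, 42, 42, 42, 42, 42, 42, 42, 42, 42]
t=5: [111, 111, 111, 111, 111, 111, 111, 111, 111, 111, 111, 111, 111, 111, 111, 111]
t=6: [249, 249, 249, 249, 249, 249, 249, 249, 249, 249, 249, 249, 249, 249, 249, 249]
t=7: [11, 11, 11, 11, 11, 11, 11, 11, 11, 11, 11, 11, 11, 11, 11, 11]
t=8: [49, 49, 49, 49, 49, 49, 49, 49, 49, 49, 49, 49, 49, 49, 49, 49]
t=9: [125, 125, 125, 125, 125, 125, 125, 125, 125, 125, 125, 125, 125, 125, 125, 125]
t=10: [20, 20, 20, 20, 20, 20, 20, 20, 20, 20, 20, 20, 20, 20, 20, 20]
t=11: [67, 67, 67, 67, 67, 67, 67, 67, 67, 67, 67, 67, 67, 67, 67, 67]
t=12: [161, 161, 161, 161, 161, 161, 161, 161, 161, 161, 161, 161, 161, 161, 161, 161]
t=13: [92, 92, 92, 92, 92, 92, 92, 92, 92, 92, 92, 92, 92, 92, 92, 92]
t=14: [211, 211, 211, 211, 211, 211, 211, 211, 211, 211, 211, 211, 211, 211, 211, 211]
t=15: [192, 192, 192, 192, 192, 192, 192, 192, 192, 192, 192, 192, 192, 192, 192, 192]
t=16: [154, 154, 154, 154, 154, 154, 154, 154, 154, 154, 154, 154, 154, 154, 154, 154]

Answer: 16
Key observation: The state at step 0, [154, 154, 154, 154, 154, 154, 154, 154, 154, 154, 154, 154, 154, 154, 154, 154], reappears at step 16 — and no state repeats earlier — so the cycle the system enters has period 16.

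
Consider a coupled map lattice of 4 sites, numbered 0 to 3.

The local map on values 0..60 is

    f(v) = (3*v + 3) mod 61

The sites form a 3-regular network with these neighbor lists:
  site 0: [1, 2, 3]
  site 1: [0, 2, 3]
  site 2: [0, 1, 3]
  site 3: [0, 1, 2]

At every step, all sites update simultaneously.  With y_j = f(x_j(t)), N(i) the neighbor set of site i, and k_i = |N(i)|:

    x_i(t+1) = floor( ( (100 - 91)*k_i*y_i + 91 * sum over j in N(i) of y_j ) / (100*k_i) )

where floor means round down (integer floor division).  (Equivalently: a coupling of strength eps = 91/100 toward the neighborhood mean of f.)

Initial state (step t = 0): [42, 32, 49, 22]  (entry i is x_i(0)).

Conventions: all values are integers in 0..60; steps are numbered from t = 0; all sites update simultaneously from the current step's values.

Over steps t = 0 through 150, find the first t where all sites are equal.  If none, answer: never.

Answer: 8
Key observation: Synchronization is absorbing here: once all sites are equal they stay equal, and step 8 is the first all-equal step.

Derivation:
t=0: [42, 32, 49, 22]  (not all equal)
t=1: [23, 16, 18, 22]  (not all equal)
t=2: [36, 27, 26, 36]  (not all equal)
t=3: [32, 38, 39, 32]  (not all equal)
t=4: [49, 45, 45, 49]  (not all equal)
t=5: [20, 23, 23, 20]  (not all equal)
t=6: [7, 5, 5, 7]  (not all equal)
t=7: [20, 21, 21, 20]  (not all equal)
t=8: [3, 3, 3, 3]  (all equal)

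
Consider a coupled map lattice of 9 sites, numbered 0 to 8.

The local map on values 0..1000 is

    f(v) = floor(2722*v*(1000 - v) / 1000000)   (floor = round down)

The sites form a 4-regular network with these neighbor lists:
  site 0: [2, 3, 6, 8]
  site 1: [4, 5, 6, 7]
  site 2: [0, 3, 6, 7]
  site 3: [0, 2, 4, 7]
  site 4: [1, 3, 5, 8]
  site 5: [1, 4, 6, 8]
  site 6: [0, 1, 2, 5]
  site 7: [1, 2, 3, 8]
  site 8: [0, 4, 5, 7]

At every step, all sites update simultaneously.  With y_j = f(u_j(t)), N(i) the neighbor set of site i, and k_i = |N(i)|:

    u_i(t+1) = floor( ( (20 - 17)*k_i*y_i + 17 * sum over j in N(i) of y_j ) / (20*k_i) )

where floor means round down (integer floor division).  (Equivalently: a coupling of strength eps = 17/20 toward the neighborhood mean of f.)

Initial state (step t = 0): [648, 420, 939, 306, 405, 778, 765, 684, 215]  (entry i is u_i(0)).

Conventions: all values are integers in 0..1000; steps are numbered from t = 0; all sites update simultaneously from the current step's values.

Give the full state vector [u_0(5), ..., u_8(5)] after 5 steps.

Answer: [615, 615, 615, 615, 615, 615, 615, 615, 615]

Derivation:
t=0: [648, 420, 939, 306, 405, 778, 765, 684, 215]
t=1: [450, 567, 506, 515, 559, 552, 478, 482, 564]
t=2: [676, 674, 677, 676, 672, 671, 674, 674, 673]
t=3: [596, 598, 596, 596, 598, 598, 597, 597, 598]
t=4: [654, 654, 654, 654, 654, 654, 654, 654, 654]
t=5: [615, 615, 615, 615, 615, 615, 615, 615, 615]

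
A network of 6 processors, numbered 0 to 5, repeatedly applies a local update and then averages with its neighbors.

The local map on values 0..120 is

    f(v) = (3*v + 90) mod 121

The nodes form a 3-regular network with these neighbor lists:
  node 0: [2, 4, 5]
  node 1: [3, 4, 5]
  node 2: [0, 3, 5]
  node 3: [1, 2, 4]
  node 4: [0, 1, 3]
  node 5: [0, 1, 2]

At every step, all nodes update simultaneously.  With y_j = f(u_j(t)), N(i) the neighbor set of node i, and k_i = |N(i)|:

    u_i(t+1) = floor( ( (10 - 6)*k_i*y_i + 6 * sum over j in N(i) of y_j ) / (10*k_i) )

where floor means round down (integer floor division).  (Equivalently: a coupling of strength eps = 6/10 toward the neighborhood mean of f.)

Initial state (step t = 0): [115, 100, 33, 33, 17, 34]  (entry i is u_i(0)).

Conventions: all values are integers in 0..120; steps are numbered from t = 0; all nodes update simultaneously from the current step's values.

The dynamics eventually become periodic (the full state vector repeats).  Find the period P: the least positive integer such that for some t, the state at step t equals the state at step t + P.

Simulating step by step:
t=0: [115, 100, 33, 33, 17, 34]
t=1: [60, 42, 69, 50, 41, 61]
t=2: [46, 86, 57, 96, 85, 48]
t=3: [89, 88, 54, 51, 86, 91]
t=4: [69, 66, 27, 46, 88, 47]
t=5: [76, 84, 74, 84, 86, 74]
t=6: [79, 95, 77, 95, 97, 77]
t=7: [69, 26, 66, 26, 29, 66]
t=8: [51, 48, 48, 48, 52, 48]
t=9: [46, 91, 90, 91, 47, 90]
t=10: [112, 45, 92, 45, 65, 92]
t=11: [35, 71, 35, 71, 71, 35]
t=12: [71, 63, 71, 63, 63, 71]
t=13: [56, 41, 56, 41, 41, 56]
t=14: [31, 76, 31, 76, 76, 31]
t=15: [64, 73, 64, 73, 73, 64]
t=16: [45, 61, 45, 61, 61, 45]
t=17: [89, 45, 89, 45, 45, 89]
t=18: [112, 106, 112, 106, 106, 112]
t=19: [59, 48, 59, 48, 48, 59]
t=20: [42, 95, 42, 95, 95, 42]
t=21: [78, 28, 78, 28, 28, 78]
t=22: [76, 58, 76, 58, 58, 76]
t=23: [65, 32, 65, 32, 32, 65]
t=24: [47, 60, 47, 60, 60, 47]
t=25: [93, 44, 93, 44, 44, 93]
t=26: [25, 82, 25, 82, 82, 25]
t=27: [54, 84, 54, 84, 84, 54]
t=28: [28, 82, 28, 82, 82, 28]
t=29: [61, 85, 61, 85, 85, 61]
t=30: [45, 88, 45, 88, 88, 45]
t=31: [105, 110, 105, 110, 110, 105]
t=32: [45, 54, 45, 54, 54, 45]
t=33: [85, 28, 85, 28, 28, 85]
t=34: [93, 63, 93, 63, 63, 93]
t=35: [12, 30, 12, 30, 30, 12]
t=36: [15, 48, 15, 48, 48, 15]
t=37: [33, 93, 33, 93, 93, 33]
t=38: [55, 18, 55, 18, 18, 55]
t=39: [15, 21, 15, 21, 21, 15]
t=40: [17, 28, 17, 28, 28, 17]
t=41: [26, 46, 26, 46, 46, 26]
t=42: [59, 95, 59, 95, 95, 59]
t=43: [22, 14, 22, 14, 14, 22]
t=44: [30, 15, 30, 15, 15, 30]
t=45: [50, 23, 50, 23, 23, 50]
t=46: [102, 54, 102, 54, 54, 102]
t=47: [28, 14, 28, 14, 14, 28]
t=48: [44, 19, 44, 19, 19, 44]
t=49: [86, 41, 86, 41, 41, 86]
t=50: [103, 94, 103, 94, 94, 103]
t=51: [30, 14, 30, 14, 14, 30]
t=52: [49, 20, 49, 20, 20, 49]
t=53: [98, 46, 98, 46, 46, 98]
t=54: [38, 89, 38, 89, 89, 38]
t=55: [89, 108, 89, 108, 108, 89]
t=56: [102, 63, 102, 63, 63, 102]
t=57: [33, 36, 33, 36, 36, 33]
t=58: [69, 75, 69, 75, 75, 69]
t=59: [58, 69, 58, 69, 69, 58]
t=60: [28, 48, 28, 48, 48, 28]
t=61: [65, 101, 65, 101, 101, 65]
t=62: [40, 32, 40, 32, 32, 40]
t=63: [84, 69, 84, 69, 69, 84]
t=64: [91, 64, 91, 64, 64, 91]
t=65: [8, 32, 8, 32, 32, 8]
t=66: [104, 74, 104, 74, 74, 104]
t=67: [45, 63, 45, 63, 63, 45]
t=68: [90, 50, 90, 50, 50, 90]
t=69: [118, 118, 118, 118, 118, 118]
t=70: [81, 81, 81, 81, 81, 81]
t=71: [91, 91, 91, 91, 91, 91]
t=72: [0, 0, 0, 0, 0, 0]
t=73: [90, 90, 90, 90, 90, 90]
t=74: [118, 118, 118, 118, 118, 118]

Answer: 5
Key observation: The state at step 69, [118, 118, 118, 118, 118, 118], reappears at step 74 — and no state repeats earlier — so the cycle the system enters has period 5.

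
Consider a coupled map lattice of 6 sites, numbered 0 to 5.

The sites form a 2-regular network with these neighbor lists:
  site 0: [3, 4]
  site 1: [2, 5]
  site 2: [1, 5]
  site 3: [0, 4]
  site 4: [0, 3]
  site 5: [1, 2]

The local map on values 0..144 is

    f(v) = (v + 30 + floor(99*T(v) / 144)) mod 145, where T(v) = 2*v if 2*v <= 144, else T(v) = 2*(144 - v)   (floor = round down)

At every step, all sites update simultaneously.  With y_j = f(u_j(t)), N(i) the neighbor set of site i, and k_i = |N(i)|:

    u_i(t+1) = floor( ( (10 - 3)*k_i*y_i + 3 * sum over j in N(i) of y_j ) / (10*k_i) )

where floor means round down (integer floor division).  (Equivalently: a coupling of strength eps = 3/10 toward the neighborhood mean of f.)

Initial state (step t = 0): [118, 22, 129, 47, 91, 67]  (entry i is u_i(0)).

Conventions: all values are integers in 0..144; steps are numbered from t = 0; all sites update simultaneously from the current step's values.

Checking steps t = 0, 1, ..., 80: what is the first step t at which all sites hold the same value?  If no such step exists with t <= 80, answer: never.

Simulating step by step:
t=0: [118, 22, 129, 47, 91, 67]  (not all equal)
t=1: [54, 69, 42, 111, 60, 48]  (not all equal)
t=2: [19, 74, 119, 34, 27, 127]  (not all equal)
t=3: [83, 49, 40, 102, 93, 38]  (not all equal)
t=4: [49, 37, 105, 45, 47, 102]  (not all equal)
t=5: [42, 94, 54, 116, 119, 54]  (not all equal)
t=6: [101, 36, 18, 52, 51, 18]  (not all equal)
t=7: [33, 102, 78, 13, 12, 78]  (not all equal)
t=8: [93, 46, 51, 66, 65, 51]  (not all equal)
t=9: [45, 99, 25, 41, 40, 25]  (not all equal)
t=10: [133, 58, 82, 128, 126, 82]  (not all equal)
t=11: [33, 31, 47, 34, 34, 47]  (not all equal)
t=12: [108, 114, 135, 109, 109, 135]  (not all equal)
t=13: [42, 37, 33, 42, 42, 33]  (not all equal)
t=14: [129, 114, 109, 129, 129, 109]  (not all equal)
t=15: [34, 40, 41, 34, 34, 41]  (not all equal)
t=16: [110, 125, 126, 110, 110, 126]  (not all equal)
t=17: [41, 35, 35, 41, 41, 35]  (not all equal)
t=18: [127, 113, 113, 127, 127, 113]  (not all equal)
t=19: [35, 40, 40, 35, 35, 40]  (not all equal)
t=20: [113, 125, 125, 113, 113, 125]  (not all equal)
t=21: [40, 36, 36, 40, 40, 36]  (not all equal)
t=22: [125, 115, 115, 125, 125, 115]  (not all equal)
t=23: [36, 39, 39, 36, 36, 39]  (not all equal)
t=24: [115, 122, 122, 115, 115, 122]  (not all equal)
t=25: [39, 37, 37, 39, 39, 37]  (not all equal)
t=26: [122, 117, 117, 122, 122, 117]  (not all equal)
t=27: [37, 39, 39, 37, 37, 39]  (not all equal)
t=28: [117, 122, 122, 117, 117, 122]  (not all equal)
t=29: [39, 37, 37, 39, 39, 37]  (not all equal)

Answer: never
Key observation: The state at step 25 reappears at step 29 — the system is in a cycle of period 4 from step 25 on.  No step 0..29 is synchronized, and the cycle repeats forever, so no step up to 80 (or ever) has all sites equal.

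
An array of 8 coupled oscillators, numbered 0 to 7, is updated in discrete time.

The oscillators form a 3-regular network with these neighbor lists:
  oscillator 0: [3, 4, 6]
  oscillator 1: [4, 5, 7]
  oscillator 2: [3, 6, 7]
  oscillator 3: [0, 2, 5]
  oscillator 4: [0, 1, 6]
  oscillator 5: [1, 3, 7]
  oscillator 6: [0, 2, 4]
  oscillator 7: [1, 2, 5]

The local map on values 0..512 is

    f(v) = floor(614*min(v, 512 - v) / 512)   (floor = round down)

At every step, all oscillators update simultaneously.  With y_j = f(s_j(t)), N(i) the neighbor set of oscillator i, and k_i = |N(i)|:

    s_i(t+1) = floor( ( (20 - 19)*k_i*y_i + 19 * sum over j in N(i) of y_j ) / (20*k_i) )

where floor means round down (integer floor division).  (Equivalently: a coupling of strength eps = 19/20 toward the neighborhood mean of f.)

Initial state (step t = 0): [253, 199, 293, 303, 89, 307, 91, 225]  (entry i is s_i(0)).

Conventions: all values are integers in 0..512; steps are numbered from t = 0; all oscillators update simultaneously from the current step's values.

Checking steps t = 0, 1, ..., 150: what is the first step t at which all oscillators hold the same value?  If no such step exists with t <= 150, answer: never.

Simulating step by step:
t=0: [253, 199, 293, 303, 89, 307, 91, 225]  (not all equal)
t=1: [162, 208, 211, 269, 211, 251, 217, 249]  (not all equal)
t=2: [264, 282, 281, 251, 235, 280, 234, 269]  (not all equal)
t=3: [287, 282, 289, 284, 283, 288, 284, 277]  (not all equal)
t=4: [273, 274, 275, 268, 272, 275, 270, 270]  (not all equal)
t=5: [289, 286, 290, 285, 287, 288, 285, 284]  (not all equal)
t=6: [270, 270, 272, 267, 269, 271, 267, 268]  (not all equal)
t=7: [292, 290, 292, 288, 291, 291, 289, 288]  (not all equal)
t=8: [266, 266, 267, 263, 265, 267, 263, 264]  (not all equal)
t=9: [297, 295, 297, 293, 296, 296, 294, 293]  (not all equal)
t=10: [260, 260, 261, 257, 259, 261, 257, 258]  (not all equal)
t=11: [304, 302, 304, 301, 303, 303, 302, 301]  (not all equal)
t=12: [251, 251, 252, 249, 250, 252, 249, 250]  (not all equal)
t=13: [298, 300, 298, 301, 299, 299, 300, 301]  (not all equal)
t=14: [254, 254, 253, 255, 254, 253, 255, 254]  (not all equal)
t=15: [304, 303, 304, 303, 304, 304, 303, 303]  (not all equal)
t=16: [249, 249, 249, 249, 249, 249, 249, 249]  (all equal)

Answer: 16
Key observation: Synchronization is absorbing here: once all oscillators are equal they stay equal, and step 16 is the first all-equal step.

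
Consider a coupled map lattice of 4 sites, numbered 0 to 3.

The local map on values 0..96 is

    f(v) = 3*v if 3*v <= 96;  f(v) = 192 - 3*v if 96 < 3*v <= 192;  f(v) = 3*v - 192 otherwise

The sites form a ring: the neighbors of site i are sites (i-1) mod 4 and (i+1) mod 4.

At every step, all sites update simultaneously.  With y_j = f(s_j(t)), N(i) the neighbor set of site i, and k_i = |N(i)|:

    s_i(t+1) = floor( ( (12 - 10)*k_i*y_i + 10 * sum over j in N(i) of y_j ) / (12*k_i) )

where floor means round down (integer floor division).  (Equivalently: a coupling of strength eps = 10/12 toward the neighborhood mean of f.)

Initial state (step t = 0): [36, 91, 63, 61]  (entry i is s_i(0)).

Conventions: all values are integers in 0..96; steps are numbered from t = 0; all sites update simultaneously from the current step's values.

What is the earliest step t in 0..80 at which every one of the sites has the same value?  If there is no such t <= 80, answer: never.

Simulating step by step:
t=0: [36, 91, 63, 61]  (not all equal)
t=1: [51, 49, 38, 37]  (not all equal)
t=2: [59, 56, 65, 62]  (not all equal)
t=3: [15, 11, 13, 8]  (not all equal)
t=4: [31, 40, 30, 39]  (not all equal)
t=5: [76, 88, 76, 88]  (not all equal)
t=6: [66, 42, 66, 42]  (not all equal)
t=7: [56, 16, 56, 16]  (not all equal)
t=8: [44, 28, 44, 28]  (not all equal)
t=9: [80, 64, 80, 64]  (not all equal)
t=10: [8, 40, 8, 40]  (not all equal)
t=11: [64, 32, 64, 32]  (not all equal)
t=12: [80, 16, 80, 16]  (not all equal)
t=13: [48, 48, 48, 48]  (all equal)

Answer: 13
Key observation: Synchronization is absorbing here: once all sites are equal they stay equal, and step 13 is the first all-equal step.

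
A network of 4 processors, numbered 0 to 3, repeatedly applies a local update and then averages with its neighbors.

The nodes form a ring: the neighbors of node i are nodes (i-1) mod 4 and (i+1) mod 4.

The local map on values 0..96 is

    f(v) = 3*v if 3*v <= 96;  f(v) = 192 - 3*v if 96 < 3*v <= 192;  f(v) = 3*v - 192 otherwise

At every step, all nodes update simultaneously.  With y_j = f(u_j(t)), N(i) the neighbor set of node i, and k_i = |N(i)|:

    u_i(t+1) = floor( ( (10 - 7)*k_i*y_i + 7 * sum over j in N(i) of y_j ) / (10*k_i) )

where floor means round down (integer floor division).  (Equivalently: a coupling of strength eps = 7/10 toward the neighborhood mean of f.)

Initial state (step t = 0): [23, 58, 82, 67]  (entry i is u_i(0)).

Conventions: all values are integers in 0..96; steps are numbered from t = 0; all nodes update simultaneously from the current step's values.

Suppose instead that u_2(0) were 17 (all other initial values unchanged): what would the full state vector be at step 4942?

Simulating step by step:
t=0: [23, 58, 17, 67]
t=1: [30, 47, 24, 44]
t=2: [65, 72, 60, 74]
t=3: [19, 12, 22, 14]
t=4: [44, 53, 47, 55]
t=5: [39, 48, 36, 46]
t=6: [58, 70, 60, 71]
t=7: [19, 15, 17, 16]
t=8: [49, 51, 47, 52]
t=9: [39, 45, 41, 44]
t=10: [63, 67, 61, 68]
t=11: [8, 6, 10, 7]
t=12: [20, 24, 22, 25]
t=13: [69, 65, 71, 66]
t=14: [7, 13, 9, 14]
t=15: [34, 28, 36, 29]
t=16: [86, 86, 85, 87]
t=17: [67, 64, 66, 65]
t=18: [3, 5, 2, 6]
t=19: [14, 9, 13, 10]
t=20: [32, 36, 31, 37]
t=21: [86, 91, 85, 90]
t=22: [75, 69, 74, 68]
t=23: [19, 26, 18, 25]
t=24: [70, 62, 69, 61]
t=25: [10, 13, 9, 14]
t=26: [37, 31, 36, 32]
t=27: [90, 85, 91, 86]
t=28: [68, 74, 69, 75]
t=29: [25, 18, 26, 19]
t=30: [61, 69, 62, 70]
t=31: [14, 9, 13, 10]

Answer: [75, 69, 74, 68]
Key observation: The state at step 19, [14, 9, 13, 10], reappears at step 31: the system is in a cycle of period 12 from step 19 on.  Therefore the state at step 4942 equals the state at step 19 + ((4942 - 19) mod 12) = 22, which is [75, 69, 74, 68].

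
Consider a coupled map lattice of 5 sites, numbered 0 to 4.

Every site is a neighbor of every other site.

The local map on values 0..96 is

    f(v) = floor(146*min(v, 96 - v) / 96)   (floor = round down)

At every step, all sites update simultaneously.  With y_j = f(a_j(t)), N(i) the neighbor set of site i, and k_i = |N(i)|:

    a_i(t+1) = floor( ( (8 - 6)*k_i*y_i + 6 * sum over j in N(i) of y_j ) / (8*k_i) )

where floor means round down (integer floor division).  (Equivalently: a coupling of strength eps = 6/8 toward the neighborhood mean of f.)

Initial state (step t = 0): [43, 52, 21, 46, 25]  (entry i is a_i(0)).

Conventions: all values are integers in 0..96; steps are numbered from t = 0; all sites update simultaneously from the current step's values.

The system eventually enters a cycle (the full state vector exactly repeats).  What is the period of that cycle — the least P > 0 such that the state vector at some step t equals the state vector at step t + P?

Simulating step by step:
t=0: [43, 52, 21, 46, 25]
t=1: [54, 54, 52, 54, 52]
t=2: [64, 64, 64, 64, 64]
t=3: [48, 48, 48, 48, 48]
t=4: [73, 73, 73, 73, 73]
t=5: [34, 34, 34, 34, 34]
t=6: [51, 51, 51, 51, 51]
t=7: [68, 68, 68, 68, 68]
t=8: [42, 42, 42, 42, 42]
t=9: [63, 63, 63, 63, 63]
t=10: [50, 50, 50, 50, 50]
t=11: [69, 69, 69, 69, 69]
t=12: [41, 41, 41, 41, 41]
t=13: [62, 62, 62, 62, 62]
t=14: [51, 51, 51, 51, 51]

Answer: 8
Key observation: The state at step 6, [51, 51, 51, 51, 51], reappears at step 14 — and no state repeats earlier — so the cycle the system enters has period 8.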